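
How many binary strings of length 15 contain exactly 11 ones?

1365

Choose the 11 positions: C(15,11) = 1365.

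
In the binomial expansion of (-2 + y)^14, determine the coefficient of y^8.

192192

The general term is C(14,j)·(-2)^j·(y)^(14-j); the y^8 term has j = 6.
C(14,6) = 3003.
Coefficient = C(14,6) · (-2)^6 = 3003 · 64 = 192192.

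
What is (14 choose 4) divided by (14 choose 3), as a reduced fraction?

11/4

C(n,k+1)/C(n,k) = (n−k)/(k+1) = (14−3)/(3+1) = 11/4.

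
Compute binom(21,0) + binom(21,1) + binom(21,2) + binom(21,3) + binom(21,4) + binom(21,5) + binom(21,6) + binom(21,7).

1 + 21 + 210 + 1330 + 5985 + 20349 + 54264 + 116280 = 198440.

198440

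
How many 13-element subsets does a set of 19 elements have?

27132

C(19,13) = C(19,6) by symmetry.
C(19,6) = (19·18·17·16·15·14) / 6! = 19535040 / 720 = 27132.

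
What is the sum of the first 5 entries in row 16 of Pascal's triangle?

2517

1 + 16 + 120 + 560 + 1820 = 2517.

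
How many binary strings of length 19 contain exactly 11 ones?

Choose the 11 positions: C(19,11) = 75582.

75582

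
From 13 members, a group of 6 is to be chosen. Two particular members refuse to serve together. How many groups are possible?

All 6-subsets: C(13,6) = 1716. Those containing both fixed elements: C(11,4) = 330.
1716 − 330 = 1386.

1386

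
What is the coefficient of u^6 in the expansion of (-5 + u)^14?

1173046875

The general term is C(14,j)·(-5)^j·(u)^(14-j); the u^6 term has j = 8.
C(14,8) = 3003.
Coefficient = C(14,8) · (-5)^8 = 3003 · 390625 = 1173046875.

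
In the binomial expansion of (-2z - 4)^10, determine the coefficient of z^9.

20480

The general term is C(10,j)·(-2z)^j·(-4)^(10-j); the z^9 term has j = 9.
C(10,9) = 10.
Coefficient = C(10,9) · (-2)^9 · (-4)^1 = 10 · (-512) · (-4) = 20480.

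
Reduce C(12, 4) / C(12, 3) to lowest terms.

C(n,k+1)/C(n,k) = (n−k)/(k+1) = (12−3)/(3+1) = 9/4.

9/4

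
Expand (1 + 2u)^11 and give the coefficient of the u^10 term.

11264

The general term is C(11,j)·(1)^j·(2u)^(11-j); the u^10 term has j = 1.
C(11,1) = 11.
Coefficient = C(11,1) · 2^10 = 11 · 1024 = 11264.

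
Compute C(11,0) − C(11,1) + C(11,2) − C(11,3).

-120

The partial alternating sum Σ_{k=0}^{3} (−1)^k C(11,k) = (−1)^3 C(10,3) = -120.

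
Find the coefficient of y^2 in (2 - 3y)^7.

6048

The general term is C(7,j)·(2)^j·(-3y)^(7-j); the y^2 term has j = 5.
C(7,5) = 21.
Coefficient = C(7,5) · 2^5 · (-3)^2 = 21 · 32 · 9 = 6048.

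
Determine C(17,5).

C(17,5) = (17·16·15·14·13) / 5! = 742560 / 120 = 6188.

6188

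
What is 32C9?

28048800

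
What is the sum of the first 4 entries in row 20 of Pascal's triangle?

1351

1 + 20 + 190 + 1140 = 1351.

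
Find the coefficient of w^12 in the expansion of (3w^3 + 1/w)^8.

13608

General term: C(8,j)·(3w^3)^j·(1/w)^(8-j), with w-exponent 3j − 1(8−j) = 4j − 8.
Set 4j − 8 = 12: j = 5.
C(8,5) = 56; 3^5 = 243; 1^3 = 1.
Coefficient = 56 · 243 · 1 = 13608.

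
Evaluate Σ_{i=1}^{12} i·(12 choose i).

24576

Differentiating (1+x)^12 and setting x=1: Σ i·C(12,i) = 12·2^11 = 24576.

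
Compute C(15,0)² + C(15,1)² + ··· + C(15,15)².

Σ C(15,j)² is the coefficient of x^15 in (1+x)^15(1+x)^15 = (1+x)^30, i.e. C(30,15) = 155117520.

155117520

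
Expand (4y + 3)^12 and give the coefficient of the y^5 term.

1773674496

The general term is C(12,j)·(4y)^j·(3)^(12-j); the y^5 term has j = 5.
C(12,5) = 792.
Coefficient = C(12,5) · 4^5 · 3^7 = 792 · 1024 · 2187 = 1773674496.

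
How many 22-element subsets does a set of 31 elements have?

C(31,22) = C(31,9) by symmetry.
C(31,9) = (31·30·29·28·27·26·25·24·23) / 9! = 7315688016000 / 362880 = 20160075.

20160075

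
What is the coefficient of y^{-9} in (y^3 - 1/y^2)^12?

-220

General term: C(12,j)·(y^3)^j·(-1/y^2)^(12-j), with y-exponent 3j − 2(12−j) = 5j − 24.
Set 5j − 24 = -9: j = 3.
C(12,3) = 220; 1^3 = 1; (-1)^9 = -1.
Coefficient = 220 · 1 · (-1) = -220.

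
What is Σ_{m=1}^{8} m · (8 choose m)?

Differentiating (1+x)^8 and setting x=1: Σ m·C(8,m) = 8·2^7 = 1024.

1024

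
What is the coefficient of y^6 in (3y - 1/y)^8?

General term: C(8,j)·(3y)^j·(-1/y)^(8-j), with y-exponent 1j − 1(8−j) = 2j − 8.
Set 2j − 8 = 6: j = 7.
C(8,7) = 8; 3^7 = 2187; (-1)^1 = -1.
Coefficient = 8 · 2187 · (-1) = -17496.

-17496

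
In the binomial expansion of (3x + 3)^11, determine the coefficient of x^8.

The general term is C(11,j)·(3x)^j·(3)^(11-j); the x^8 term has j = 8.
C(11,8) = 165.
Coefficient = C(11,8) · 3^8 · 3^3 = 165 · 6561 · 27 = 29229255.

29229255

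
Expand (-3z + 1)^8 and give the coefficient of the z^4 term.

The general term is C(8,j)·(-3z)^j·(1)^(8-j); the z^4 term has j = 4.
C(8,4) = 70.
Coefficient = C(8,4) · (-3)^4 = 70 · 81 = 5670.

5670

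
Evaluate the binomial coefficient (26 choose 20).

230230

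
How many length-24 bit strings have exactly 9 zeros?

1307504

Choose the 9 positions: C(24,9) = 1307504.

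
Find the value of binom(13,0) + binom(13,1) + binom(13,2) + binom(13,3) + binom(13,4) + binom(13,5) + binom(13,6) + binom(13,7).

5812

1 + 13 + 78 + 286 + 715 + 1287 + 1716 + 1716 = 5812.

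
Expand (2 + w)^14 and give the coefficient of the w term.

114688

The general term is C(14,j)·(2)^j·(w)^(14-j); the w^1 term has j = 13.
C(14,13) = 14.
Coefficient = C(14,13) · 2^13 = 14 · 8192 = 114688.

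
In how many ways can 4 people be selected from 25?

This is C(25,4) = 12650.

12650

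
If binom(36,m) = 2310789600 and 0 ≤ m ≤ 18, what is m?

13

C(36,m) increases on 0 ≤ m ≤ 18. C(36,12) = 1251677700 and C(36,13) = 2310789600, so m = 13.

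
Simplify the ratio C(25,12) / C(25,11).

7/6

C(n,k+1)/C(n,k) = (n−k)/(k+1) = (25−11)/(11+1) = 14/12 = 7/6.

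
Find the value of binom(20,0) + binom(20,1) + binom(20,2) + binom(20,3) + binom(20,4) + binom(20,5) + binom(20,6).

60460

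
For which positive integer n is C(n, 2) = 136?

n(n−1)/2 = 136 ⇒ n(n−1) = 272. Since 17·16 = 272, n = 17.

17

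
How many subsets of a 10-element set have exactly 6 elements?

Choose the 6 positions: C(10,6) = 210.

210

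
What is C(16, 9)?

11440

C(16,9) = C(16,7) by symmetry.
C(16,7) = (16·15·14·13·12·11·10) / 7! = 57657600 / 5040 = 11440.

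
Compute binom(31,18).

C(31,18) = C(31,13) by symmetry.
C(31,13) = (31·30·29·28·27·26·25·24·23·22·21·20·19) / 13! = 1284342188088960000 / 6227020800 = 206253075.

206253075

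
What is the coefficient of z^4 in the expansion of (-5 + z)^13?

The general term is C(13,j)·(-5)^j·(z)^(13-j); the z^4 term has j = 9.
C(13,9) = 715.
Coefficient = C(13,9) · (-5)^9 = 715 · (-1953125) = -1396484375.

-1396484375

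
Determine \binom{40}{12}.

5586853480

C(40,12) = (40·39·38·37·36·35·34·33·32·31·30·29) / 12! = 2676111755885568000 / 479001600 = 5586853480.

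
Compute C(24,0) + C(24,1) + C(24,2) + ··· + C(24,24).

Setting x = 1 in (1+x)^24 gives Σ C(24,r) = 2^24 = 16777216.

16777216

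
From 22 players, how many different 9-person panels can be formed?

497420

This is C(22,9) = 497420.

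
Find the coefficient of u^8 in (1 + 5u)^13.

502734375

The general term is C(13,j)·(1)^j·(5u)^(13-j); the u^8 term has j = 5.
C(13,5) = 1287.
Coefficient = C(13,5) · 5^8 = 1287 · 390625 = 502734375.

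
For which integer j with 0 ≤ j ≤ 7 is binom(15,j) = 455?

3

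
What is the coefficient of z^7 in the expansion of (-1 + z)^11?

330

The general term is C(11,j)·(-1)^j·(z)^(11-j); the z^7 term has j = 4.
C(11,4) = 330.
Coefficient = C(11,4) = 330.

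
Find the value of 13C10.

286

C(13,10) = C(13,3) by symmetry.
C(13,3) = (13·12·11) / 3! = 1716 / 6 = 286.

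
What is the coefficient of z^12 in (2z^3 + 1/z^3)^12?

General term: C(12,j)·(2z^3)^j·(1/z^3)^(12-j), with z-exponent 3j − 3(12−j) = 6j − 36.
Set 6j − 36 = 12: j = 8.
C(12,8) = 495; 2^8 = 256; 1^4 = 1.
Coefficient = 495 · 256 · 1 = 126720.

126720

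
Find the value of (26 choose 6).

230230

C(26,6) = (26·25·24·23·22·21) / 6! = 165765600 / 720 = 230230.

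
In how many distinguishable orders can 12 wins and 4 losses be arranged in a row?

1820

Choose positions for the wins: C(16,12) = 1820.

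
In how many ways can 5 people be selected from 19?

This is C(19,5) = 11628.

11628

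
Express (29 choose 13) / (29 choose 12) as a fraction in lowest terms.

C(n,k+1)/C(n,k) = (n−k)/(k+1) = (29−12)/(12+1) = 17/13.

17/13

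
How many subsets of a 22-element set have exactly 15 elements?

170544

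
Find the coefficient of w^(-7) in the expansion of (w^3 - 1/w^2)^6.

General term: C(6,j)·(w^3)^j·(-1/w^2)^(6-j), with w-exponent 3j − 2(6−j) = 5j − 12.
Set 5j − 12 = -7: j = 1.
C(6,1) = 6; 1^1 = 1; (-1)^5 = -1.
Coefficient = 6 · 1 · (-1) = -6.

-6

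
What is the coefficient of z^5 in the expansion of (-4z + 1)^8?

The general term is C(8,j)·(-4z)^j·(1)^(8-j); the z^5 term has j = 5.
C(8,5) = 56.
Coefficient = C(8,5) · (-4)^5 = 56 · (-1024) = -57344.

-57344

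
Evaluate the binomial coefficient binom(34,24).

131128140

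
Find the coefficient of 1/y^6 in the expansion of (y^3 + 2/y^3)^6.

General term: C(6,j)·(y^3)^j·(2/y^3)^(6-j), with y-exponent 3j − 3(6−j) = 6j − 18.
Set 6j − 18 = -6: j = 2.
C(6,2) = 15; 1^2 = 1; 2^4 = 16.
Coefficient = 15 · 1 · 16 = 240.

240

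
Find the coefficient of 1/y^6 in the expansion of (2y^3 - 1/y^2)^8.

112

General term: C(8,j)·(2y^3)^j·(-1/y^2)^(8-j), with y-exponent 3j − 2(8−j) = 5j − 16.
Set 5j − 16 = -6: j = 2.
C(8,2) = 28; 2^2 = 4; (-1)^6 = 1.
Coefficient = 28 · 4 · 1 = 112.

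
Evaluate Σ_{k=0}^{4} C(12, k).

1 + 12 + 66 + 220 + 495 = 794.

794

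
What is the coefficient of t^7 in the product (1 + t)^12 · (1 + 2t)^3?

19800

Coefficient of t^7 = Σ_{j} C(12,j)·1^j·C(3,7-j)·2^(7-j) for j from 4 to 7.
= 3960 + 9504 + 5544 + 792 = 19800.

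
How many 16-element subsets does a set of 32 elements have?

C(32,16) = (32·31·30·29·28·27·26·25·24·23·22·21·20·19·18·17) / 16! = 12576278705767096320000 / 20922789888000 = 601080390.

601080390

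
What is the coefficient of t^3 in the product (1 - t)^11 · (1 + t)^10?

10

Coefficient of t^3 = Σ_{j} C(11,j)·(-1)^j·C(10,3-j)·1^(3-j) for j from 0 to 3.
= 120 + (-495) + 550 + (-165) = 10.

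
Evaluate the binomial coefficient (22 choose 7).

170544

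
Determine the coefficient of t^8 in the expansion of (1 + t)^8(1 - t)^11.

-98

Coefficient of t^8 = Σ_{j} C(8,j)·1^j·C(11,8-j)·(-1)^(8-j) for j from 0 to 8.
= 165 + (-2640) + 12936 + (-25872) + 23100 + (-9240) + 1540 + (-88) + 1 = -98.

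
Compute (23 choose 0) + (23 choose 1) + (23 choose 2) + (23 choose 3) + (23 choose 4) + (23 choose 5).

44552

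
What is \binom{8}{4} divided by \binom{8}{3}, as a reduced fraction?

5/4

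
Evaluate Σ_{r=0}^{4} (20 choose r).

6196

1 + 20 + 190 + 1140 + 4845 = 6196.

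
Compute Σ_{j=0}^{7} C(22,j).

280600

1 + 22 + 231 + 1540 + 7315 + 26334 + 74613 + 170544 = 280600.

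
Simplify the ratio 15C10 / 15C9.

3/5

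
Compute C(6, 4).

C(6,4) = C(6,2) by symmetry.
C(6,2) = (6·5) / 2! = 30 / 2 = 15.

15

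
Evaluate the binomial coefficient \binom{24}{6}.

C(24,6) = (24·23·22·21·20·19) / 6! = 96909120 / 720 = 134596.

134596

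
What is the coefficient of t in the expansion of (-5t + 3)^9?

The general term is C(9,j)·(-5t)^j·(3)^(9-j); the t^1 term has j = 1.
C(9,1) = 9.
Coefficient = C(9,1) · (-5)^1 · 3^8 = 9 · (-5) · 6561 = -295245.

-295245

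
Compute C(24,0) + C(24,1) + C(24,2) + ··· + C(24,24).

The entries of row 24 sum to 2^24 = 16777216.

16777216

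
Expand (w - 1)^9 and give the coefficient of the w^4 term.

-126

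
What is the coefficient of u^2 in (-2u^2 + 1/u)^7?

General term: C(7,j)·(-2u^2)^j·(1/u)^(7-j), with u-exponent 2j − 1(7−j) = 3j − 7.
Set 3j − 7 = 2: j = 3.
C(7,3) = 35; (-2)^3 = -8; 1^4 = 1.
Coefficient = 35 · (-8) · 1 = -280.

-280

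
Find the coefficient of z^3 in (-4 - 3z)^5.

-4320

The general term is C(5,j)·(-4)^j·(-3z)^(5-j); the z^3 term has j = 2.
C(5,2) = 10.
Coefficient = C(5,2) · (-4)^2 · (-3)^3 = 10 · 16 · (-27) = -4320.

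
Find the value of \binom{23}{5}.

33649

C(23,5) = (23·22·21·20·19) / 5! = 4037880 / 120 = 33649.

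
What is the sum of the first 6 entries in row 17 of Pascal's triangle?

9402

1 + 17 + 136 + 680 + 2380 + 6188 = 9402.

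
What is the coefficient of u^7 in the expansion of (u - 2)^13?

The general term is C(13,j)·(u)^j·(-2)^(13-j); the u^7 term has j = 7.
C(13,7) = 1716.
Coefficient = C(13,7) · (-2)^6 = 1716 · 64 = 109824.

109824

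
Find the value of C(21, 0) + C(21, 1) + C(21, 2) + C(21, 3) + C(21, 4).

7547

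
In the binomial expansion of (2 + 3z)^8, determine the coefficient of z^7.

34992

The general term is C(8,j)·(2)^j·(3z)^(8-j); the z^7 term has j = 1.
C(8,1) = 8.
Coefficient = C(8,1) · 2^1 · 3^7 = 8 · 2 · 2187 = 34992.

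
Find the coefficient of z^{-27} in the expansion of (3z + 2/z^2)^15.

737280

General term: C(15,j)·(3z)^j·(2/z^2)^(15-j), with z-exponent 1j − 2(15−j) = 3j − 30.
Set 3j − 30 = -27: j = 1.
C(15,1) = 15; 3^1 = 3; 2^14 = 16384.
Coefficient = 15 · 3 · 16384 = 737280.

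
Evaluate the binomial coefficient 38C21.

28781143380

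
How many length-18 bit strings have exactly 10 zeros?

43758

Choose the 10 positions: C(18,10) = 43758.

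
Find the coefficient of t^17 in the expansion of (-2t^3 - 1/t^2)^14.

General term: C(14,j)·(-2t^3)^j·(-1/t^2)^(14-j), with t-exponent 3j − 2(14−j) = 5j − 28.
Set 5j − 28 = 17: j = 9.
C(14,9) = 2002; (-2)^9 = -512; (-1)^5 = -1.
Coefficient = 2002 · (-512) · (-1) = 1025024.

1025024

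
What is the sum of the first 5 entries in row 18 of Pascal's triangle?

4048

1 + 18 + 153 + 816 + 3060 = 4048.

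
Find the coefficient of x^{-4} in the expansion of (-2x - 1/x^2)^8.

General term: C(8,j)·(-2x)^j·(-1/x^2)^(8-j), with x-exponent 1j − 2(8−j) = 3j − 16.
Set 3j − 16 = -4: j = 4.
C(8,4) = 70; (-2)^4 = 16; (-1)^4 = 1.
Coefficient = 70 · 16 · 1 = 1120.

1120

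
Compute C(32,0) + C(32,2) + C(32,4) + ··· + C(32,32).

Even-i terms of row 32 sum to 2^31 = 2147483648.

2147483648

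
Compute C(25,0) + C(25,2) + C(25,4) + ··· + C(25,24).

16777216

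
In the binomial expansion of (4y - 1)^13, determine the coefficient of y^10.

The general term is C(13,j)·(4y)^j·(-1)^(13-j); the y^10 term has j = 10.
C(13,10) = 286.
Coefficient = C(13,10) · 4^10 · (-1)^3 = 286 · 1048576 · (-1) = -299892736.

-299892736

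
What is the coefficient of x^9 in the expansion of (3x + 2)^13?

225173520

The general term is C(13,j)·(3x)^j·(2)^(13-j); the x^9 term has j = 9.
C(13,9) = 715.
Coefficient = C(13,9) · 3^9 · 2^4 = 715 · 19683 · 16 = 225173520.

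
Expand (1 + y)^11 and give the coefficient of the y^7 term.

330

The general term is C(11,j)·(1)^j·(y)^(11-j); the y^7 term has j = 4.
C(11,4) = 330.
Coefficient = C(11,4) = 330.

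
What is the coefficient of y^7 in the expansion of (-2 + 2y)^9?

The general term is C(9,j)·(-2)^j·(2y)^(9-j); the y^7 term has j = 2.
C(9,2) = 36.
Coefficient = C(9,2) · (-2)^2 · 2^7 = 36 · 4 · 128 = 18432.

18432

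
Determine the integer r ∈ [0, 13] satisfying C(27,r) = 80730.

C(27,r) increases on 0 ≤ r ≤ 13. C(27,4) = 17550 and C(27,5) = 80730, so r = 5.

5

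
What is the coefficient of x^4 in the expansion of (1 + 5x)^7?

The general term is C(7,j)·(1)^j·(5x)^(7-j); the x^4 term has j = 3.
C(7,3) = 35.
Coefficient = C(7,3) · 5^4 = 35 · 625 = 21875.

21875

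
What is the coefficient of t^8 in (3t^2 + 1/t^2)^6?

1458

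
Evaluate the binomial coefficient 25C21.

12650

C(25,21) = C(25,4) by symmetry.
C(25,4) = (25·24·23·22) / 4! = 303600 / 24 = 12650.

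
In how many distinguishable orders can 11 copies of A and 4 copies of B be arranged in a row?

1365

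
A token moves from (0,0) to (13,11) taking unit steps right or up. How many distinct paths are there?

2496144

Each path is a sequence of 24 steps with 13 rights: C(24,13) = 2496144.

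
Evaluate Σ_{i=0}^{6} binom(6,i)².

924

By Vandermonde's identity, Σ C(6,i)² = C(12,6) = 924.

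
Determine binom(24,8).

735471

C(24,8) = (24·23·22·21·20·19·18·17) / 8! = 29654190720 / 40320 = 735471.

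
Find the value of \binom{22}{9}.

C(22,9) = (22·21·20·19·18·17·16·15·14) / 9! = 180503769600 / 362880 = 497420.

497420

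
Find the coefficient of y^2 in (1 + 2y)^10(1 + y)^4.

266

Coefficient of y^2 = Σ_{j} C(10,j)·2^j·C(4,2-j)·1^(2-j) for j from 0 to 2.
= 6 + 80 + 180 = 266.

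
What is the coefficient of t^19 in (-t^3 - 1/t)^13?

-1287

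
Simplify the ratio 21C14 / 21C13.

C(n,k+1)/C(n,k) = (n−k)/(k+1) = (21−13)/(13+1) = 8/14 = 4/7.

4/7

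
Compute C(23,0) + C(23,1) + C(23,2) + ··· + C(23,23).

Setting x = 1 in (1+x)^23 gives Σ C(23,j) = 2^23 = 8388608.

8388608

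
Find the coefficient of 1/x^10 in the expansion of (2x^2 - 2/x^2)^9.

General term: C(9,j)·(2x^2)^j·(-2/x^2)^(9-j), with x-exponent 2j − 2(9−j) = 4j − 18.
Set 4j − 18 = -10: j = 2.
C(9,2) = 36; 2^2 = 4; (-2)^7 = -128.
Coefficient = 36 · 4 · (-128) = -18432.

-18432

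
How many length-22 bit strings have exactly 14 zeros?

319770

Choose the 14 positions: C(22,14) = 319770.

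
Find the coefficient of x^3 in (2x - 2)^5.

The general term is C(5,j)·(2x)^j·(-2)^(5-j); the x^3 term has j = 3.
C(5,3) = 10.
Coefficient = C(5,3) · 2^3 · (-2)^2 = 10 · 8 · 4 = 320.

320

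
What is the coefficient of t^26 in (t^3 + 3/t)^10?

30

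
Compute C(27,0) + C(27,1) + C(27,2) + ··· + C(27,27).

Setting x = 1 in (1+x)^27 gives Σ C(27,j) = 2^27 = 134217728.

134217728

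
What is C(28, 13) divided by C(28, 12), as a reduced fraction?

16/13

C(n,k+1)/C(n,k) = (n−k)/(k+1) = (28−12)/(12+1) = 16/13.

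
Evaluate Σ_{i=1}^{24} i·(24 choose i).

201326592

Differentiating (1+x)^24 and setting x=1: Σ i·C(24,i) = 24·2^23 = 201326592.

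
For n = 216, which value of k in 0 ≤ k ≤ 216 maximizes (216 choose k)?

108

C(216,k) is maximized at k = 216/2 = 108.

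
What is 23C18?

33649

C(23,18) = C(23,5) by symmetry.
C(23,5) = (23·22·21·20·19) / 5! = 4037880 / 120 = 33649.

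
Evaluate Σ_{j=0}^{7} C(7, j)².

3432

By Vandermonde's identity, Σ C(7,j)² = C(14,7) = 3432.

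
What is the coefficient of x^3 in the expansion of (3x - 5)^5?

The general term is C(5,j)·(3x)^j·(-5)^(5-j); the x^3 term has j = 3.
C(5,3) = 10.
Coefficient = C(5,3) · 3^3 · (-5)^2 = 10 · 27 · 25 = 6750.

6750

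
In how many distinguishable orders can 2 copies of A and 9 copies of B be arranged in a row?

Choose positions for the A's: C(11,2) = 55.

55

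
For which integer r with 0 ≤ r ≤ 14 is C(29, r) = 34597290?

C(29,r) increases on 0 ≤ r ≤ 14. C(29,10) = 20030010 and C(29,11) = 34597290, so r = 11.

11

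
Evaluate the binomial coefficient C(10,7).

C(10,7) = C(10,3) by symmetry.
C(10,3) = (10·9·8) / 3! = 720 / 6 = 120.

120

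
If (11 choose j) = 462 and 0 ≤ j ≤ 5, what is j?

C(11,j) increases on 0 ≤ j ≤ 5. C(11,4) = 330 and C(11,5) = 462, so j = 5.

5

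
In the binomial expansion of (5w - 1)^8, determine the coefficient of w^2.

The general term is C(8,j)·(5w)^j·(-1)^(8-j); the w^2 term has j = 2.
C(8,2) = 28.
Coefficient = C(8,2) · 5^2 = 28 · 25 = 700.

700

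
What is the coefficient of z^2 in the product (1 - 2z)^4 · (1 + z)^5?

-6

Coefficient of z^2 = Σ_{j} C(4,j)·(-2)^j·C(5,2-j)·1^(2-j) for j from 0 to 2.
= 10 + (-40) + 24 = -6.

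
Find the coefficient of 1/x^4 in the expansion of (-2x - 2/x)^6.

General term: C(6,j)·(-2x)^j·(-2/x)^(6-j), with x-exponent 1j − 1(6−j) = 2j − 6.
Set 2j − 6 = -4: j = 1.
C(6,1) = 6; (-2)^1 = -2; (-2)^5 = -32.
Coefficient = 6 · (-2) · (-32) = 384.

384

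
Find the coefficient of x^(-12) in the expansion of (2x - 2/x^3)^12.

General term: C(12,j)·(2x)^j·(-2/x^3)^(12-j), with x-exponent 1j − 3(12−j) = 4j − 36.
Set 4j − 36 = -12: j = 6.
C(12,6) = 924; 2^6 = 64; (-2)^6 = 64.
Coefficient = 924 · 64 · 64 = 3784704.

3784704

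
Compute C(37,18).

17672631900

C(37,18) = (37·36·35·34·33·32·31·30·29·28·27·26·25·24·23·22·21·20) / 18! = 113146793787569865523200000 / 6402373705728000 = 17672631900.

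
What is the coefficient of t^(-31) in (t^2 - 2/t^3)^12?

General term: C(12,j)·(t^2)^j·(-2/t^3)^(12-j), with t-exponent 2j − 3(12−j) = 5j − 36.
Set 5j − 36 = -31: j = 1.
C(12,1) = 12; 1^1 = 1; (-2)^11 = -2048.
Coefficient = 12 · 1 · (-2048) = -24576.

-24576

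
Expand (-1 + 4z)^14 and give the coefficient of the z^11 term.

-1526726656

The general term is C(14,j)·(-1)^j·(4z)^(14-j); the z^11 term has j = 3.
C(14,3) = 364.
Coefficient = C(14,3) · (-1)^3 · 4^11 = 364 · (-1) · 4194304 = -1526726656.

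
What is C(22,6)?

74613

C(22,6) = (22·21·20·19·18·17) / 6! = 53721360 / 720 = 74613.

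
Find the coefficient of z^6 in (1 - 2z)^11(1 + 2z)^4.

Coefficient of z^6 = Σ_{j} C(11,j)·(-2)^j·C(4,6-j)·2^(6-j) for j from 2 to 6.
= 3520 + (-42240) + 126720 + (-118272) + 29568 = -704.

-704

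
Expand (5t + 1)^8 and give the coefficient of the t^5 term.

The general term is C(8,j)·(5t)^j·(1)^(8-j); the t^5 term has j = 5.
C(8,5) = 56.
Coefficient = C(8,5) · 5^5 = 56 · 3125 = 175000.

175000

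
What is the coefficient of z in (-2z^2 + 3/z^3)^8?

-48384

General term: C(8,j)·(-2z^2)^j·(3/z^3)^(8-j), with z-exponent 2j − 3(8−j) = 5j − 24.
Set 5j − 24 = 1: j = 5.
C(8,5) = 56; (-2)^5 = -32; 3^3 = 27.
Coefficient = 56 · (-32) · 27 = -48384.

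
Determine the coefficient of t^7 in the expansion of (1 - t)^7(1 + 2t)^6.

Coefficient of t^7 = Σ_{j} C(7,j)·(-1)^j·C(6,7-j)·2^(7-j) for j from 1 to 7.
= (-448) + 4032 + (-8400) + 5600 + (-1260) + 84 + (-1) = -393.

-393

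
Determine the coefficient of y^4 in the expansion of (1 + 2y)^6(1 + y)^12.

9255

Coefficient of y^4 = Σ_{j} C(6,j)·2^j·C(12,4-j)·1^(4-j) for j from 0 to 4.
= 495 + 2640 + 3960 + 1920 + 240 = 9255.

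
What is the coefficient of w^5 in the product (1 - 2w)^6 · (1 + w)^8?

-176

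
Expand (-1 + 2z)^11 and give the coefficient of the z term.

22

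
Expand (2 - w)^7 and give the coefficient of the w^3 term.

The general term is C(7,j)·(2)^j·(-w)^(7-j); the w^3 term has j = 4.
C(7,4) = 35.
Coefficient = C(7,4) · 2^4 · (-1)^3 = 35 · 16 · (-1) = -560.

-560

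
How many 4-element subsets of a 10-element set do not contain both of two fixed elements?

All 4-subsets: C(10,4) = 210. Those containing both fixed elements: C(8,2) = 28.
210 − 28 = 182.

182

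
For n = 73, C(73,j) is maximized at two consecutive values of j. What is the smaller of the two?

36

For odd n = 73, C(73,j) peaks at j = (n−1)/2 and (n+1)/2; the smaller is 36.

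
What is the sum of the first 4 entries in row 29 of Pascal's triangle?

4090

1 + 29 + 406 + 3654 = 4090.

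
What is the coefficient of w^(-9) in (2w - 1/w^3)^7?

General term: C(7,j)·(2w)^j·(-1/w^3)^(7-j), with w-exponent 1j − 3(7−j) = 4j − 21.
Set 4j − 21 = -9: j = 3.
C(7,3) = 35; 2^3 = 8; (-1)^4 = 1.
Coefficient = 35 · 8 · 1 = 280.

280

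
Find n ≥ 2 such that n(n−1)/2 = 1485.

55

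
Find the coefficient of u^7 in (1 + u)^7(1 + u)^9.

11440

(1 + u)^7(1 + u)^9 = (1 + u)^16, so the coefficient of u^7 is C(16,7)·1^7 = 11440·1 = 11440.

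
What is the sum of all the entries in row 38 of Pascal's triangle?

274877906944

The entries of row 38 sum to 2^38 = 274877906944.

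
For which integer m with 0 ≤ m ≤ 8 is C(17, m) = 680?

C(17,m) increases on 0 ≤ m ≤ 8. C(17,2) = 136 and C(17,3) = 680, so m = 3.

3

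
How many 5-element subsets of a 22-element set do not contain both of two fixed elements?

25194

All 5-subsets: C(22,5) = 26334. Those containing both fixed elements: C(20,3) = 1140.
26334 − 1140 = 25194.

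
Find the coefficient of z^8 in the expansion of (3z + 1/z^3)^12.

General term: C(12,j)·(3z)^j·(1/z^3)^(12-j), with z-exponent 1j − 3(12−j) = 4j − 36.
Set 4j − 36 = 8: j = 11.
C(12,11) = 12; 3^11 = 177147; 1^1 = 1.
Coefficient = 12 · 177147 · 1 = 2125764.

2125764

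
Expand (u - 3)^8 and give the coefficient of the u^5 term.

The general term is C(8,j)·(u)^j·(-3)^(8-j); the u^5 term has j = 5.
C(8,5) = 56.
Coefficient = C(8,5) · (-3)^3 = 56 · (-27) = -1512.

-1512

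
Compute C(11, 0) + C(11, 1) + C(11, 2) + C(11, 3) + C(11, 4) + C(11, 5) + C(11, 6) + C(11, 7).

1 + 11 + 55 + 165 + 330 + 462 + 462 + 330 = 1816.

1816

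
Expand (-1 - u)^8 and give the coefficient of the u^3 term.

56

The general term is C(8,j)·(-1)^j·(-u)^(8-j); the u^3 term has j = 5.
C(8,5) = 56.
Coefficient = C(8,5) · (-1)^5 · (-1)^3 = 56 · (-1) · (-1) = 56.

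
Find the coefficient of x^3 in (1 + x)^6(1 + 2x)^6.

720

Coefficient of x^3 = Σ_{j} C(6,j)·1^j·C(6,3-j)·2^(3-j) for j from 0 to 3.
= 160 + 360 + 180 + 20 = 720.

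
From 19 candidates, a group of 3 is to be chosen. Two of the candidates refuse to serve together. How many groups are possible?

952

All 3-subsets: C(19,3) = 969. Those containing both fixed elements: C(17,1) = 17.
969 − 17 = 952.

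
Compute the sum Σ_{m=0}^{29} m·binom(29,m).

7784628224

Differentiating (1+x)^29 and setting x=1: Σ m·C(29,m) = 29·2^28 = 7784628224.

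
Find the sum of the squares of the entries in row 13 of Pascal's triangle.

10400600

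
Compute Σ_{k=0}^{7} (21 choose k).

198440

1 + 21 + 210 + 1330 + 5985 + 20349 + 54264 + 116280 = 198440.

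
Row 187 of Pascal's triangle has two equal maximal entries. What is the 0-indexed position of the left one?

For odd n = 187, C(187,j) peaks at j = (n−1)/2 and (n+1)/2; the lower is 93.

93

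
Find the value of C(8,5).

56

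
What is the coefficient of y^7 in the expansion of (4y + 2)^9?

2359296

The general term is C(9,j)·(4y)^j·(2)^(9-j); the y^7 term has j = 7.
C(9,7) = 36.
Coefficient = C(9,7) · 4^7 · 2^2 = 36 · 16384 · 4 = 2359296.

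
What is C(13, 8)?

C(13,8) = C(13,5) by symmetry.
C(13,5) = (13·12·11·10·9) / 5! = 154440 / 120 = 1287.

1287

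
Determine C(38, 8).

48903492

C(38,8) = (38·37·36·35·34·33·32·31) / 8! = 1971788797440 / 40320 = 48903492.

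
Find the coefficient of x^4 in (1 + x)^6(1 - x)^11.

-40

Coefficient of x^4 = Σ_{j} C(6,j)·1^j·C(11,4-j)·(-1)^(4-j) for j from 0 to 4.
= 330 + (-990) + 825 + (-220) + 15 = -40.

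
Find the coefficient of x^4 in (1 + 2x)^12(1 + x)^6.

Coefficient of x^4 = Σ_{j} C(12,j)·2^j·C(6,4-j)·1^(4-j) for j from 0 to 4.
= 15 + 480 + 3960 + 10560 + 7920 = 22935.

22935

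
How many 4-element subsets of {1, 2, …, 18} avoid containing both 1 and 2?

2940

All 4-subsets: C(18,4) = 3060. Those containing both fixed elements: C(16,2) = 120.
3060 − 120 = 2940.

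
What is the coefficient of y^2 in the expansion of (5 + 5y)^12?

16113281250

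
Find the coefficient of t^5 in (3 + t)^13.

8444007

The general term is C(13,j)·(3)^j·(t)^(13-j); the t^5 term has j = 8.
C(13,8) = 1287.
Coefficient = C(13,8) · 3^8 = 1287 · 6561 = 8444007.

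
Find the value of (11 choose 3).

165

C(11,3) = (11·10·9) / 3! = 990 / 6 = 165.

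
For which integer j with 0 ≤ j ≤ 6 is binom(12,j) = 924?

6

C(12,j) increases on 0 ≤ j ≤ 6. C(12,5) = 792 and C(12,6) = 924, so j = 6.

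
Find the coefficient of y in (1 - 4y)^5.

The general term is C(5,j)·(1)^j·(-4y)^(5-j); the y^1 term has j = 4.
C(5,4) = 5.
Coefficient = C(5,4) · (-4)^1 = 5 · (-4) = -20.

-20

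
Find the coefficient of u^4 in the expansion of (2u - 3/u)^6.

General term: C(6,j)·(2u)^j·(-3/u)^(6-j), with u-exponent 1j − 1(6−j) = 2j − 6.
Set 2j − 6 = 4: j = 5.
C(6,5) = 6; 2^5 = 32; (-3)^1 = -3.
Coefficient = 6 · 32 · (-3) = -576.

-576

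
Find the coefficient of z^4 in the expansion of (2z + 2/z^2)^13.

2342912

General term: C(13,j)·(2z)^j·(2/z^2)^(13-j), with z-exponent 1j − 2(13−j) = 3j − 26.
Set 3j − 26 = 4: j = 10.
C(13,10) = 286; 2^10 = 1024; 2^3 = 8.
Coefficient = 286 · 1024 · 8 = 2342912.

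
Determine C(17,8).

C(17,8) = (17·16·15·14·13·12·11·10) / 8! = 980179200 / 40320 = 24310.

24310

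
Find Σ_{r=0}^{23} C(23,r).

The entries of row 23 sum to 2^23 = 8388608.

8388608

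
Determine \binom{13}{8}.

C(13,8) = C(13,5) by symmetry.
C(13,5) = (13·12·11·10·9) / 5! = 154440 / 120 = 1287.

1287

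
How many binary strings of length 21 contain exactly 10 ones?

352716

Choose the 10 positions: C(21,10) = 352716.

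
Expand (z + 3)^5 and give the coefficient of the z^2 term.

270

The general term is C(5,j)·(z)^j·(3)^(5-j); the z^2 term has j = 2.
C(5,2) = 10.
Coefficient = C(5,2) · 3^3 = 10 · 27 = 270.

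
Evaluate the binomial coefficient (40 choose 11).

C(40,11) = (40·39·38·37·36·35·34·33·32·31·30) / 11! = 92279715720192000 / 39916800 = 2311801440.

2311801440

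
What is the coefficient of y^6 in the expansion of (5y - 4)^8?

The general term is C(8,j)·(5y)^j·(-4)^(8-j); the y^6 term has j = 6.
C(8,6) = 28.
Coefficient = C(8,6) · 5^6 · (-4)^2 = 28 · 15625 · 16 = 7000000.

7000000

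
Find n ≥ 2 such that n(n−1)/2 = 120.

n(n−1)/2 = 120 ⇒ n(n−1) = 240. Since 16·15 = 240, n = 16.

16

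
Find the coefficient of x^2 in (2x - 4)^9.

The general term is C(9,j)·(2x)^j·(-4)^(9-j); the x^2 term has j = 2.
C(9,2) = 36.
Coefficient = C(9,2) · 2^2 · (-4)^7 = 36 · 4 · (-16384) = -2359296.

-2359296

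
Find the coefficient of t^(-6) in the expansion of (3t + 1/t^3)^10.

153090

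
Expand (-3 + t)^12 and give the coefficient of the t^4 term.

3247695

The general term is C(12,j)·(-3)^j·(t)^(12-j); the t^4 term has j = 8.
C(12,8) = 495.
Coefficient = C(12,8) · (-3)^8 = 495 · 6561 = 3247695.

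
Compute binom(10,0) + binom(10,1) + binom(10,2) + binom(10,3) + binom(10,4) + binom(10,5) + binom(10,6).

848

1 + 10 + 45 + 120 + 210 + 252 + 210 = 848.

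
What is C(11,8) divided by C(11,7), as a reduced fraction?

1/2

C(n,k+1)/C(n,k) = (n−k)/(k+1) = (11−7)/(7+1) = 4/8 = 1/2.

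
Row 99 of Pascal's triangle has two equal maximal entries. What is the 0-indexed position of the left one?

49

For odd n = 99, C(99,k) peaks at k = (n−1)/2 and (n+1)/2; the smaller is 49.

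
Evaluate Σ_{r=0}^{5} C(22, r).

1 + 22 + 231 + 1540 + 7315 + 26334 = 35443.

35443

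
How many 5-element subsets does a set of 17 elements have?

C(17,5) = (17·16·15·14·13) / 5! = 742560 / 120 = 6188.

6188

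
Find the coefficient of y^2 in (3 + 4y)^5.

4320

The general term is C(5,j)·(3)^j·(4y)^(5-j); the y^2 term has j = 3.
C(5,3) = 10.
Coefficient = C(5,3) · 3^3 · 4^2 = 10 · 27 · 16 = 4320.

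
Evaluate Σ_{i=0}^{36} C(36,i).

68719476736

Setting x = 1 in (1+x)^36 gives Σ C(36,i) = 2^36 = 68719476736.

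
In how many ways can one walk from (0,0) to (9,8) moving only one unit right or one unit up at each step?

24310

Each path is a sequence of 17 steps with 9 rights: C(17,9) = 24310.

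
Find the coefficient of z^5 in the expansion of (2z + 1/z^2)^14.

745472

General term: C(14,j)·(2z)^j·(1/z^2)^(14-j), with z-exponent 1j − 2(14−j) = 3j − 28.
Set 3j − 28 = 5: j = 11.
C(14,11) = 364; 2^11 = 2048; 1^3 = 1.
Coefficient = 364 · 2048 · 1 = 745472.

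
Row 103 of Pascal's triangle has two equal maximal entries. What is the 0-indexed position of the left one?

51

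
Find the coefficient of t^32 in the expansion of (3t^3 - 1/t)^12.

General term: C(12,j)·(3t^3)^j·(-1/t)^(12-j), with t-exponent 3j − 1(12−j) = 4j − 12.
Set 4j − 12 = 32: j = 11.
C(12,11) = 12; 3^11 = 177147; (-1)^1 = -1.
Coefficient = 12 · 177147 · (-1) = -2125764.

-2125764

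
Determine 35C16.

4059928950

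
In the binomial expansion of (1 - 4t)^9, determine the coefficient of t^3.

The general term is C(9,j)·(1)^j·(-4t)^(9-j); the t^3 term has j = 6.
C(9,6) = 84.
Coefficient = C(9,6) · (-4)^3 = 84 · (-64) = -5376.

-5376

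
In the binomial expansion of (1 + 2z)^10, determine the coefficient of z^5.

8064

The general term is C(10,j)·(1)^j·(2z)^(10-j); the z^5 term has j = 5.
C(10,5) = 252.
Coefficient = C(10,5) · 2^5 = 252 · 32 = 8064.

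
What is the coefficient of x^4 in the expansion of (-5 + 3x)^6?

The general term is C(6,j)·(-5)^j·(3x)^(6-j); the x^4 term has j = 2.
C(6,2) = 15.
Coefficient = C(6,2) · (-5)^2 · 3^4 = 15 · 25 · 81 = 30375.

30375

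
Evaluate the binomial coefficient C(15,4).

1365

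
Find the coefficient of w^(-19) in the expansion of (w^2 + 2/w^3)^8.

1024

General term: C(8,j)·(w^2)^j·(2/w^3)^(8-j), with w-exponent 2j − 3(8−j) = 5j − 24.
Set 5j − 24 = -19: j = 1.
C(8,1) = 8; 1^1 = 1; 2^7 = 128.
Coefficient = 8 · 1 · 128 = 1024.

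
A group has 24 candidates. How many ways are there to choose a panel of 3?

2024

This is C(24,3) = 2024.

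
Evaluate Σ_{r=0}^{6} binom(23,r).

145499

1 + 23 + 253 + 1771 + 8855 + 33649 + 100947 = 145499.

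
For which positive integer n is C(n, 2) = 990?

n(n−1)/2 = 990 ⇒ n(n−1) = 1980. Since 45·44 = 1980, n = 45.

45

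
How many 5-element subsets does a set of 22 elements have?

C(22,5) = (22·21·20·19·18) / 5! = 3160080 / 120 = 26334.

26334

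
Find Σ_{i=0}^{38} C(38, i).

Setting x = 1 in (1+x)^38 gives Σ C(38,i) = 2^38 = 274877906944.

274877906944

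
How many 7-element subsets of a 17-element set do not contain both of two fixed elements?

All 7-subsets: C(17,7) = 19448. Those containing both fixed elements: C(15,5) = 3003.
19448 − 3003 = 16445.

16445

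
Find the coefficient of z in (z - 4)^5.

The general term is C(5,j)·(z)^j·(-4)^(5-j); the z^1 term has j = 1.
C(5,1) = 5.
Coefficient = C(5,1) · (-4)^4 = 5 · 256 = 1280.

1280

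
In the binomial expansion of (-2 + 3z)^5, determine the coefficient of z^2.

-720

The general term is C(5,j)·(-2)^j·(3z)^(5-j); the z^2 term has j = 3.
C(5,3) = 10.
Coefficient = C(5,3) · (-2)^3 · 3^2 = 10 · (-8) · 9 = -720.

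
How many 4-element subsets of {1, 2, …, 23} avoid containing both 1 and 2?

8645

All 4-subsets: C(23,4) = 8855. Those containing both fixed elements: C(21,2) = 210.
8855 − 210 = 8645.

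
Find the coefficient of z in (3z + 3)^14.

The general term is C(14,j)·(3z)^j·(3)^(14-j); the z^1 term has j = 1.
C(14,1) = 14.
Coefficient = C(14,1) · 3^1 · 3^13 = 14 · 3 · 1594323 = 66961566.

66961566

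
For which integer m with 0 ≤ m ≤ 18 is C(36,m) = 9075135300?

18

C(36,m) increases on 0 ≤ m ≤ 18. C(36,17) = 8597496600 and C(36,18) = 9075135300, so m = 18.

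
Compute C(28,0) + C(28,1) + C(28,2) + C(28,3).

1 + 28 + 378 + 3276 = 3683.

3683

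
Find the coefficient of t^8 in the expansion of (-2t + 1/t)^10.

-5120

General term: C(10,j)·(-2t)^j·(1/t)^(10-j), with t-exponent 1j − 1(10−j) = 2j − 10.
Set 2j − 10 = 8: j = 9.
C(10,9) = 10; (-2)^9 = -512; 1^1 = 1.
Coefficient = 10 · (-512) · 1 = -5120.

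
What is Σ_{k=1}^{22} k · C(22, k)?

46137344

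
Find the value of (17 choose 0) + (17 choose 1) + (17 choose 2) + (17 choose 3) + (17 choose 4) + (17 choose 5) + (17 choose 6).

1 + 17 + 136 + 680 + 2380 + 6188 + 12376 = 21778.

21778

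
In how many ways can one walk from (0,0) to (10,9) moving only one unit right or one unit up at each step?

92378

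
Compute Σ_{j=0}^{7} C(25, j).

1 + 25 + 300 + 2300 + 12650 + 53130 + 177100 + 480700 = 726206.

726206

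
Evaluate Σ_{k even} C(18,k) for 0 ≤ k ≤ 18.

Even-k terms of row 18 sum to 2^17 = 131072.

131072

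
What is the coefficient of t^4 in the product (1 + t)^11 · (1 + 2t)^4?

3338

Coefficient of t^4 = Σ_{j} C(11,j)·1^j·C(4,4-j)·2^(4-j) for j from 0 to 4.
= 16 + 352 + 1320 + 1320 + 330 = 3338.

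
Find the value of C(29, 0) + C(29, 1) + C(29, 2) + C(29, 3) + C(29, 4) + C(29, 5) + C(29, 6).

1 + 29 + 406 + 3654 + 23751 + 118755 + 475020 = 621616.

621616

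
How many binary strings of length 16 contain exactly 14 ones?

120

Choose the 14 positions: C(16,14) = 120.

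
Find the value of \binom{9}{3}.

C(9,3) = (9·8·7) / 3! = 504 / 6 = 84.

84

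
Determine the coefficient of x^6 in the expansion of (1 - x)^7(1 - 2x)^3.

Coefficient of x^6 = Σ_{j} C(7,j)·(-1)^j·C(3,6-j)·(-2)^(6-j) for j from 3 to 6.
= 280 + 420 + 126 + 7 = 833.

833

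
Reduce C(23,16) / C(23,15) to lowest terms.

1/2

C(n,k+1)/C(n,k) = (n−k)/(k+1) = (23−15)/(15+1) = 8/16 = 1/2.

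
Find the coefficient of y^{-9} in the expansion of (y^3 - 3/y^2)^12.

General term: C(12,j)·(y^3)^j·(-3/y^2)^(12-j), with y-exponent 3j − 2(12−j) = 5j − 24.
Set 5j − 24 = -9: j = 3.
C(12,3) = 220; 1^3 = 1; (-3)^9 = -19683.
Coefficient = 220 · 1 · (-19683) = -4330260.

-4330260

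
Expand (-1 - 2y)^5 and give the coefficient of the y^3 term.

The general term is C(5,j)·(-1)^j·(-2y)^(5-j); the y^3 term has j = 2.
C(5,2) = 10.
Coefficient = C(5,2) · (-2)^3 = 10 · (-8) = -80.

-80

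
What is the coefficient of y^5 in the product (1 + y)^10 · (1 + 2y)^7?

Coefficient of y^5 = Σ_{j} C(10,j)·1^j·C(7,5-j)·2^(5-j) for j from 0 to 5.
= 672 + 5600 + 12600 + 10080 + 2940 + 252 = 32144.

32144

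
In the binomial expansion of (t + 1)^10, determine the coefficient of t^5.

252

The general term is C(10,j)·(t)^j·(1)^(10-j); the t^5 term has j = 5.
C(10,5) = 252.
Coefficient = C(10,5) = 252.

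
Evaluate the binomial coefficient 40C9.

273438880

C(40,9) = (40·39·38·37·36·35·34·33·32) / 9! = 99225500774400 / 362880 = 273438880.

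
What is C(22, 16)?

74613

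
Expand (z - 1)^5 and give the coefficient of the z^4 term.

The general term is C(5,j)·(z)^j·(-1)^(5-j); the z^4 term has j = 4.
C(5,4) = 5.
Coefficient = C(5,4) · (-1)^1 = 5 · (-1) = -5.

-5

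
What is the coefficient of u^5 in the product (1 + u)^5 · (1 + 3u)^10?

Coefficient of u^5 = Σ_{j} C(5,j)·1^j·C(10,5-j)·3^(5-j) for j from 0 to 5.
= 61236 + 85050 + 32400 + 4050 + 150 + 1 = 182887.

182887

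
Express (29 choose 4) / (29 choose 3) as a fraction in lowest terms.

13/2

C(n,k+1)/C(n,k) = (n−k)/(k+1) = (29−3)/(3+1) = 26/4 = 13/2.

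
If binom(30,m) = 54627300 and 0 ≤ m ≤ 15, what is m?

11

C(30,m) increases on 0 ≤ m ≤ 15. C(30,10) = 30045015 and C(30,11) = 54627300, so m = 11.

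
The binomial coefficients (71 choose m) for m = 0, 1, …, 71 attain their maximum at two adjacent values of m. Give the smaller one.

35

For odd n = 71, C(71,m) peaks at m = (n−1)/2 and (n+1)/2; the smaller is 35.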